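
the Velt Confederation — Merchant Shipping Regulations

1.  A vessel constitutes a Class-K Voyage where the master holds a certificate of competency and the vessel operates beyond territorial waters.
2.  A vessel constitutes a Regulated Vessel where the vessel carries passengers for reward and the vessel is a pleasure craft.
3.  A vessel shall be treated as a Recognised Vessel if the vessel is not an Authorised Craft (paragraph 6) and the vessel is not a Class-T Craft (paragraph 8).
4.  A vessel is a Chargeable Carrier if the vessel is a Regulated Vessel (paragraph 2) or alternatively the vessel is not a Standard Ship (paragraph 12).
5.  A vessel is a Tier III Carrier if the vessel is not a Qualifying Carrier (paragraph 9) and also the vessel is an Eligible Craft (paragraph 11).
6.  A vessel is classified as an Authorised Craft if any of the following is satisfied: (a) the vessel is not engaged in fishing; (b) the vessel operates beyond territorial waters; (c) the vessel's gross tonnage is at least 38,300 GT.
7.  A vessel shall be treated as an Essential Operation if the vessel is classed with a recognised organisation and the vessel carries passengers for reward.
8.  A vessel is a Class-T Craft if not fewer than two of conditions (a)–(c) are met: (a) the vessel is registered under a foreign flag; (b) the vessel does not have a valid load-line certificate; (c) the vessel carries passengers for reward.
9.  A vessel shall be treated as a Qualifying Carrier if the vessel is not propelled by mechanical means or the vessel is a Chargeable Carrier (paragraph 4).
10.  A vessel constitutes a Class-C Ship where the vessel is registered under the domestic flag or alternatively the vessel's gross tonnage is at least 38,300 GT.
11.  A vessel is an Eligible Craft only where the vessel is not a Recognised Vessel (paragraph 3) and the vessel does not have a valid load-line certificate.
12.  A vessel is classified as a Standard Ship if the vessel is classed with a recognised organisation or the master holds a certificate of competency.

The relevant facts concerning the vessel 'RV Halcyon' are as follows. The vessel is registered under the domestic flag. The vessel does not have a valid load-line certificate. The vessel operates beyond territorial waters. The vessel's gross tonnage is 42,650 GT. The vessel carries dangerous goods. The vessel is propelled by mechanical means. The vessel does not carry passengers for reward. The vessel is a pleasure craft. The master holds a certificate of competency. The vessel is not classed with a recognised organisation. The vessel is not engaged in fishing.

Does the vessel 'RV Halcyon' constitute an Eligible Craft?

Yes

Under paragraph 6: the vessel is not engaged in fishing? yes; or the vessel operates beyond territorial waters? yes; or vessel's gross tonnage: 42,650 GT ≥ 38,300 GT? yes. So the vessel is an Authorised Craft.
Under paragraph 8: the vessel is registered under a foreign flag? no; the vessel does not have a valid load-line certificate? yes; the vessel carries passengers for reward? no — 1 of 3 hold (need ≥2) → not satisfied.
Under paragraph 3: not an Authorised Craft (paragraph 6)? no; and not a Class-T Craft (paragraph 8)? yes. So the vessel is not a Recognised Vessel.
Under paragraph 11: not a Recognised Vessel (paragraph 3)? yes; and the vessel does not have a valid load-line certificate? yes. So the vessel is an Eligible Craft.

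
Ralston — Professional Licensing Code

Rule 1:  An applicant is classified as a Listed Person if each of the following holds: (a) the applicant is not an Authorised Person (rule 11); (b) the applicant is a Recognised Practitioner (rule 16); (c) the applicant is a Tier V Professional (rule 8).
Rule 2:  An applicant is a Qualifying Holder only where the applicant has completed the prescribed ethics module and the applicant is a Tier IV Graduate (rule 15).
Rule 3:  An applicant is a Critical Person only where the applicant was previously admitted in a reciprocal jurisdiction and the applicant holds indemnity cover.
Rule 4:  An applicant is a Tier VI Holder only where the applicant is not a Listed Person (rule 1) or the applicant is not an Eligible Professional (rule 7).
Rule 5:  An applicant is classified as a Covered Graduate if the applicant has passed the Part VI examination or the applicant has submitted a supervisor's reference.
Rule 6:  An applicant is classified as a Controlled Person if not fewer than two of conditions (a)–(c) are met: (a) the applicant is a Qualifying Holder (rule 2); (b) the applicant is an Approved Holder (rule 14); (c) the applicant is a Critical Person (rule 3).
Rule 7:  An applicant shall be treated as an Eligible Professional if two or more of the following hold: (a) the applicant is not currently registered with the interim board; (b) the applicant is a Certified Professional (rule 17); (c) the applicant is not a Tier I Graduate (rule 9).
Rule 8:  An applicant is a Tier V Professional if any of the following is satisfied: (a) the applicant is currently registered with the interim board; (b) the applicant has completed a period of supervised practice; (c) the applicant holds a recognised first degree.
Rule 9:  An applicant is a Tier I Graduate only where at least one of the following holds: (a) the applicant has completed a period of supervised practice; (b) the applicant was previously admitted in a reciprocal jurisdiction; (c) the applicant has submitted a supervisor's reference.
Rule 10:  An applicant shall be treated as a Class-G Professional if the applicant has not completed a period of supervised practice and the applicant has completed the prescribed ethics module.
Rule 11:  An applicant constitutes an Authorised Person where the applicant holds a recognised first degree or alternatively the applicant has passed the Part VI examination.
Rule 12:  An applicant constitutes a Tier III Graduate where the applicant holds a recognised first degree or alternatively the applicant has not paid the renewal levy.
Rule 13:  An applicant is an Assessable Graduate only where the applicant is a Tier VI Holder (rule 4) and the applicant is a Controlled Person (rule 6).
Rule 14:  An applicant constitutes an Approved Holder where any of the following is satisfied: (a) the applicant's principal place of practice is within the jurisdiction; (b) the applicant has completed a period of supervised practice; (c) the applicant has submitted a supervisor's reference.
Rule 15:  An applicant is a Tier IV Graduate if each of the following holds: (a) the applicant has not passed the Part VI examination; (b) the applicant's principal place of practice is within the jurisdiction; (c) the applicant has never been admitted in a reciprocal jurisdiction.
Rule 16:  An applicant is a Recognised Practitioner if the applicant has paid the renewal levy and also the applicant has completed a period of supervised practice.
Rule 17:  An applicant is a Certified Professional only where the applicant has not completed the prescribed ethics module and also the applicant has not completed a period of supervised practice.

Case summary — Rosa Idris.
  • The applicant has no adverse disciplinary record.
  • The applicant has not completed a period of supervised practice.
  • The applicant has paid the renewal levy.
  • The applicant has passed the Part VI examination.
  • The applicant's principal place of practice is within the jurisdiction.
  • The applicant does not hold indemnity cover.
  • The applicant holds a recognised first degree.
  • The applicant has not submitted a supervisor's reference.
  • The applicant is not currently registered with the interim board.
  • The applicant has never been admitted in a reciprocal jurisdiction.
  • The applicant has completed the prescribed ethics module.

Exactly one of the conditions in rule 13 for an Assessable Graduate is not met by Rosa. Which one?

rule 11 — Authorised Person: [the applicant holds a recognised first degree? yes] OR [the applicant has passed the Part VI examination? yes] → satisfied.
rule 16 — Recognised Practitioner: [the applicant has paid the renewal levy? yes] AND [the applicant has completed a period of supervised practice? no] → not satisfied.
rule 8 — Tier V Professional: [the applicant is currently registered with the interim board? no] OR [the applicant has completed a period of supervised practice? no] OR [the applicant holds a recognised first degree? yes] → satisfied.
rule 1 — Listed Person: [not an Authorised Person (rule 11)? no] AND [Recognised Practitioner (rule 16)? no] AND [Tier V Professional (rule 8)? yes] → not satisfied.
rule 17 — Certified Professional: [the applicant has not completed the prescribed ethics module? no] AND [the applicant has not completed a period of supervised practice? yes] → not satisfied.
rule 9 — Tier I Graduate: [the applicant has completed a period of supervised practice? no] OR [the applicant was previously admitted in a reciprocal jurisdiction? no] OR [the applicant has submitted a supervisor's reference? no] → not satisfied.
rule 7 — Eligible Professional: the applicant is not currently registered with the interim board? yes; Certified Professional (rule 17)? no; not a Tier I Graduate (rule 9)? yes — 2 of 3 hold (need ≥2) → satisfied.
rule 4 — Tier VI Holder: [not a Listed Person (rule 1)? yes] OR [not an Eligible Professional (rule 7)? no] → satisfied.
rule 15 — Tier IV Graduate: [the applicant has not passed the Part VI examination? no] AND [the applicant's principal place of practice is within the jurisdiction? yes] AND [the applicant has never been admitted in a reciprocal jurisdiction? yes] → not satisfied.
rule 2 — Qualifying Holder: [the applicant has completed the prescribed ethics module? yes] AND [Tier IV Graduate (rule 15)? no] → not satisfied.
rule 14 — Approved Holder: [the applicant's principal place of practice is within the jurisdiction? yes] OR [the applicant has completed a period of supervised practice? no] OR [the applicant has submitted a supervisor's reference? no] → satisfied.
rule 3 — Critical Person: [the applicant was previously admitted in a reciprocal jurisdiction? no] AND [the applicant holds indemnity cover? no] → not satisfied.
rule 6 — Controlled Person: Qualifying Holder (rule 2)? no; Approved Holder (rule 14)? yes; Critical Person (rule 3)? no — 1 of 3 hold (need ≥2) → not satisfied.
rule 13 — Assessable Graduate: [Tier VI Holder (rule 4)? yes] AND [Controlled Person (rule 6)? no] → not satisfied.

Controlled Person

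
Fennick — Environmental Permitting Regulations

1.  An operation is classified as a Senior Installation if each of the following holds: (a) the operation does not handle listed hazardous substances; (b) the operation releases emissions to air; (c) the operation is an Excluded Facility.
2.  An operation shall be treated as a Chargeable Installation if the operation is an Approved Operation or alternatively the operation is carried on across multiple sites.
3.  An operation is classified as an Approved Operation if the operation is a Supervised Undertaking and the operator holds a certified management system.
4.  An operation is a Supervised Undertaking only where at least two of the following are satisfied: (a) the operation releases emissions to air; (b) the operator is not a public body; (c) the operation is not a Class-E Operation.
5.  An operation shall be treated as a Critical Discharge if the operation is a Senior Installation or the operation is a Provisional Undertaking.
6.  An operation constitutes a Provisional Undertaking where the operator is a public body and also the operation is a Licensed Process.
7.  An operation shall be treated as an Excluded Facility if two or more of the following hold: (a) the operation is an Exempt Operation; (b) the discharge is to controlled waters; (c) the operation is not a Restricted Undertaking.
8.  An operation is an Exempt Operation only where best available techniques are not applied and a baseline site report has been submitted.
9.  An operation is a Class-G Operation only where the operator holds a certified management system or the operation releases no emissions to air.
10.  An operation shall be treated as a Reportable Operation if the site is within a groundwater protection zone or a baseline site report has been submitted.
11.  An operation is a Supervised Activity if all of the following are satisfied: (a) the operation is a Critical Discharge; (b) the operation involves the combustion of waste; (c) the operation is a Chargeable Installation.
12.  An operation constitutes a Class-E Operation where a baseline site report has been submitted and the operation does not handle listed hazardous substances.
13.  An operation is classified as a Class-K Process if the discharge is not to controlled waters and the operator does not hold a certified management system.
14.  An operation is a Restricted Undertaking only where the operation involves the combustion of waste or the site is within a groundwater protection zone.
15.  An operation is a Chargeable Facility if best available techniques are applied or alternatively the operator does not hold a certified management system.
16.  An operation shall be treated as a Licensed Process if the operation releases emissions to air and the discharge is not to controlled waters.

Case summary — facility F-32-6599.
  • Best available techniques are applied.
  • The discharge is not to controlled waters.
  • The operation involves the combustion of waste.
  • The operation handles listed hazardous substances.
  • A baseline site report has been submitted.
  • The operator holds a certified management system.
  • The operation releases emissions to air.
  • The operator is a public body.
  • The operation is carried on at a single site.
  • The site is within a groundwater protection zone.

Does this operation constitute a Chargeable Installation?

paragraph 12 — Class-E Operation: [a baseline site report has been submitted? yes] AND [the operation does not handle listed hazardous substances? no] → not satisfied.
paragraph 4 — Supervised Undertaking: the operation releases emissions to air? yes; the operator is not a public body? no; not a Class-E Operation (paragraph 12)? yes — 2 of 3 hold (need ≥2) → satisfied.
paragraph 3 — Approved Operation: [Supervised Undertaking (paragraph 4)? yes] AND [the operator holds a certified management system? yes] → satisfied.
paragraph 2 — Chargeable Installation: [Approved Operation (paragraph 3)? yes] OR [the operation is carried on across multiple sites? no] → satisfied.

Yes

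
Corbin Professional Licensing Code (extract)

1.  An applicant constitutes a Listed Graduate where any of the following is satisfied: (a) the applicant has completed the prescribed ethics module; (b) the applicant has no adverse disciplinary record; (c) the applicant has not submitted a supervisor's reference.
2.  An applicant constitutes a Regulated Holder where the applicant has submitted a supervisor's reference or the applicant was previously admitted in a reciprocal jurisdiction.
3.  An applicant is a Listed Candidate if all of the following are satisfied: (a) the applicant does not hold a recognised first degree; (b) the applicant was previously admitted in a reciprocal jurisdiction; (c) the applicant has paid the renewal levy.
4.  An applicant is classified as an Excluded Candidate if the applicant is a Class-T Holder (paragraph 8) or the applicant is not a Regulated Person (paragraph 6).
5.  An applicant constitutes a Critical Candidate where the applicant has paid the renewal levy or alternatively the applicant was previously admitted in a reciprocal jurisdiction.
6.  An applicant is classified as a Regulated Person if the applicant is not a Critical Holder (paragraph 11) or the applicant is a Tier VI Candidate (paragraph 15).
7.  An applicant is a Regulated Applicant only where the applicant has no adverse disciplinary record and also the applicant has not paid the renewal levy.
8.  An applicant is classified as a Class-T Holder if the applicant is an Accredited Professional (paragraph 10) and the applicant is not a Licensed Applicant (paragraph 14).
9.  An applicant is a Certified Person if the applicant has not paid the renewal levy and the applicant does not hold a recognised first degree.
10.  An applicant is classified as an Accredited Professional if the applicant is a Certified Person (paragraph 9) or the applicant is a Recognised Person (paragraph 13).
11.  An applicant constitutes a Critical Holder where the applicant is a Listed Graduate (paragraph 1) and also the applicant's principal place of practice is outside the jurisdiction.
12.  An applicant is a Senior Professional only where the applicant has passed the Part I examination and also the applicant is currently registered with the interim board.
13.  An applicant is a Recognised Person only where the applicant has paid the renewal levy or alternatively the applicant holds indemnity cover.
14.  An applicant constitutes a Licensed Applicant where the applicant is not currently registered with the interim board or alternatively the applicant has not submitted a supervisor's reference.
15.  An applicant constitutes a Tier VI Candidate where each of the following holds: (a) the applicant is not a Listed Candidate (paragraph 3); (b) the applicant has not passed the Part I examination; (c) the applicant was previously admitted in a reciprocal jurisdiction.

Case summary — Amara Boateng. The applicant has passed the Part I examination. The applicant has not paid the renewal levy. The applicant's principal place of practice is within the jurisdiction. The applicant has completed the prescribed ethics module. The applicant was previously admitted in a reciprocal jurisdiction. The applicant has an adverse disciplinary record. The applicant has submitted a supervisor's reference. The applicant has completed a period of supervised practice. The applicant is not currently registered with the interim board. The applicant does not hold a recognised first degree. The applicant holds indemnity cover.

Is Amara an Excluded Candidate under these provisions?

Under paragraph 9: the applicant has not paid the renewal levy? yes; and the applicant does not hold a recognised first degree? yes. So the applicant is a Certified Person.
Under paragraph 13: the applicant has paid the renewal levy? no; or the applicant holds indemnity cover? yes. So the applicant is a Recognised Person.
Under paragraph 10: Certified Person (paragraph 9)? yes; or Recognised Person (paragraph 13)? yes. So the applicant is an Accredited Professional.
Under paragraph 14: the applicant is not currently registered with the interim board? yes; or the applicant has not submitted a supervisor's reference? no. So the applicant is a Licensed Applicant.
Under paragraph 8: Accredited Professional (paragraph 10)? yes; and not a Licensed Applicant (paragraph 14)? no. So the applicant is not a Class-T Holder.
Under paragraph 1: the applicant has completed the prescribed ethics module? yes; or the applicant has no adverse disciplinary record? no; or the applicant has not submitted a supervisor's reference? no. So the applicant is a Listed Graduate.
Under paragraph 11: Listed Graduate (paragraph 1)? yes; and the applicant's principal place of practice is outside the jurisdiction? no. So the applicant is not a Critical Holder.
Under paragraph 3: the applicant does not hold a recognised first degree? yes; and the applicant was previously admitted in a reciprocal jurisdiction? yes; and the applicant has paid the renewal levy? no. So the applicant is not a Listed Candidate.
Under paragraph 15: not a Listed Candidate (paragraph 3)? yes; and the applicant has not passed the Part I examination? no; and the applicant was previously admitted in a reciprocal jurisdiction? yes. So the applicant is not a Tier VI Candidate.
Under paragraph 6: not a Critical Holder (paragraph 11)? yes; or Tier VI Candidate (paragraph 15)? no. So the applicant is a Regulated Person.
Under paragraph 4: Class-T Holder (paragraph 8)? no; or not a Regulated Person (paragraph 6)? no. So the applicant is not an Excluded Candidate.

No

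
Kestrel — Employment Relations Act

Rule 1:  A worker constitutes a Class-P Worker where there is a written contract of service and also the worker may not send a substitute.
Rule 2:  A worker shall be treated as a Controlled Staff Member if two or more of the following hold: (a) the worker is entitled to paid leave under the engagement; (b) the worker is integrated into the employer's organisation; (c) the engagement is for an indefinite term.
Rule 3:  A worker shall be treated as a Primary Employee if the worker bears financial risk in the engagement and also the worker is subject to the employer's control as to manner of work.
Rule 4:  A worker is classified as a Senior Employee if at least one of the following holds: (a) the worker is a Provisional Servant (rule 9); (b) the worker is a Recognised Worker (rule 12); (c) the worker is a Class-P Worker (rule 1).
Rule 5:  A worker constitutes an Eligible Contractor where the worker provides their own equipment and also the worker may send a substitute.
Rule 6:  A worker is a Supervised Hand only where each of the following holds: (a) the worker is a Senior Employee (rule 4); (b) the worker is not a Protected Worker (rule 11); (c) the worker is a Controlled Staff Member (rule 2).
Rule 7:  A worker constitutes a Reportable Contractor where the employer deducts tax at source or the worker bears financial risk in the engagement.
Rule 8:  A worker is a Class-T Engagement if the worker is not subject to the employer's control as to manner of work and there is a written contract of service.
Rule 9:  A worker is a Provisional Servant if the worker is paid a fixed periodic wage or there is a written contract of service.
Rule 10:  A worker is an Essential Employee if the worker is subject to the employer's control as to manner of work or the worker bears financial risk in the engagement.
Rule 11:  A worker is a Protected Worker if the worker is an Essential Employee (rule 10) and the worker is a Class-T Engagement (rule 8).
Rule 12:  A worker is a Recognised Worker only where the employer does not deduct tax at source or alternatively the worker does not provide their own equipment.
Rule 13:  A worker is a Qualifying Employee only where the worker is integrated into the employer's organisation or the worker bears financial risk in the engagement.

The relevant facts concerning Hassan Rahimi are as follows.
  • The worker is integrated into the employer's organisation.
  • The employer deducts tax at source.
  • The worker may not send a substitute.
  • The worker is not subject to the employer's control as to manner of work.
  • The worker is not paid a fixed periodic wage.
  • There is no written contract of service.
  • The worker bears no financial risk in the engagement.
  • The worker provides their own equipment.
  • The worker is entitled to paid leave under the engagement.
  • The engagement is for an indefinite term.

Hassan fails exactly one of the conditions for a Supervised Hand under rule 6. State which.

Senior Employee

rule 9 — Provisional Servant: [the worker is paid a fixed periodic wage? no] OR [there is a written contract of service? no] → not satisfied.
rule 12 — Recognised Worker: [the employer does not deduct tax at source? no] OR [the worker does not provide their own equipment? no] → not satisfied.
rule 1 — Class-P Worker: [there is a written contract of service? no] AND [the worker may not send a substitute? yes] → not satisfied.
rule 4 — Senior Employee: [Provisional Servant (rule 9)? no] OR [Recognised Worker (rule 12)? no] OR [Class-P Worker (rule 1)? no] → not satisfied.
rule 10 — Essential Employee: [the worker is subject to the employer's control as to manner of work? no] OR [the worker bears financial risk in the engagement? no] → not satisfied.
rule 8 — Class-T Engagement: [the worker is not subject to the employer's control as to manner of work? yes] AND [there is a written contract of service? no] → not satisfied.
rule 11 — Protected Worker: [Essential Employee (rule 10)? no] AND [Class-T Engagement (rule 8)? no] → not satisfied.
rule 2 — Controlled Staff Member: the worker is entitled to paid leave under the engagement? yes; the worker is integrated into the employer's organisation? yes; the engagement is for an indefinite term? yes — 3 of 3 hold (need ≥2) → satisfied.
rule 6 — Supervised Hand: [Senior Employee (rule 4)? no] AND [not a Protected Worker (rule 11)? yes] AND [Controlled Staff Member (rule 2)? yes] → not satisfied.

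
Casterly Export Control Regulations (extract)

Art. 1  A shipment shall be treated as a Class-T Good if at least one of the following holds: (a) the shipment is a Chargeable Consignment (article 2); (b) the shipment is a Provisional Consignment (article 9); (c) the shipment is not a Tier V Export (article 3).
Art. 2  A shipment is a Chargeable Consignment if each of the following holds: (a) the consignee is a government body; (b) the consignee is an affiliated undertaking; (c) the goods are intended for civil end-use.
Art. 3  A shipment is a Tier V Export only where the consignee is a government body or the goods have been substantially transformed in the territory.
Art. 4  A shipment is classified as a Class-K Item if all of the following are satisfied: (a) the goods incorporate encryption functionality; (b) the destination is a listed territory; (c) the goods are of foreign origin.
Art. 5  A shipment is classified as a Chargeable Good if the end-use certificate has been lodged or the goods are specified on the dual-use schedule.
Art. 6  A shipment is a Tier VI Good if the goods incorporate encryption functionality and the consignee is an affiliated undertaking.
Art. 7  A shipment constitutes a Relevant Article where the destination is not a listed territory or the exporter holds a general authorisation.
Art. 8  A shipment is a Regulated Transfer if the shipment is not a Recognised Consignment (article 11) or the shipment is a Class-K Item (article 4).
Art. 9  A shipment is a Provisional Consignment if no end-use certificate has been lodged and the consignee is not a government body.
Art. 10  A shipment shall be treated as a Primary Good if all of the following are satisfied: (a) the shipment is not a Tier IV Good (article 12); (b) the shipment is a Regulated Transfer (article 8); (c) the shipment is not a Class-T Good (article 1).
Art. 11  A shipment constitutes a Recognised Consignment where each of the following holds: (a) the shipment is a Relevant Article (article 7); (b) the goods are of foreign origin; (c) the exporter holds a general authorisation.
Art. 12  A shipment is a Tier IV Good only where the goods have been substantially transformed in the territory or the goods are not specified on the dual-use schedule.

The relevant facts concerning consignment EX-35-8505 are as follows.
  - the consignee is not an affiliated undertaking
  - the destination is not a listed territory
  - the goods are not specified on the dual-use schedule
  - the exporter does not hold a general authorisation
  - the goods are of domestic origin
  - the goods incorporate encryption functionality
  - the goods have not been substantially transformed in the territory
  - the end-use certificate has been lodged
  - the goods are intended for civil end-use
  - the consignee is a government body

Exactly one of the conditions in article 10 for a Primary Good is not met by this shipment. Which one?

Tier IV Good

Under article 12: the goods have been substantially transformed in the territory? no; or the goods are not specified on the dual-use schedule? yes. So the shipment is a Tier IV Good.
Under article 7: the destination is not a listed territory? yes; or the exporter holds a general authorisation? no. So the shipment is a Relevant Article.
Under article 11: Relevant Article (article 7)? yes; and the goods are of foreign origin? no; and the exporter holds a general authorisation? no. So the shipment is not a Recognised Consignment.
Under article 4: the goods incorporate encryption functionality? yes; and the destination is a listed territory? no; and the goods are of foreign origin? no. So the shipment is not a Class-K Item.
Under article 8: not a Recognised Consignment (article 11)? yes; or Class-K Item (article 4)? no. So the shipment is a Regulated Transfer.
Under article 2: the consignee is a government body? yes; and the consignee is an affiliated undertaking? no; and the goods are intended for civil end-use? yes. So the shipment is not a Chargeable Consignment.
Under article 9: no end-use certificate has been lodged? no; and the consignee is not a government body? no. So the shipment is not a Provisional Consignment.
Under article 3: the consignee is a government body? yes; or the goods have been substantially transformed in the territory? no. So the shipment is a Tier V Export.
Under article 1: Chargeable Consignment (article 2)? no; or Provisional Consignment (article 9)? no; or not a Tier V Export (article 3)? no. So the shipment is not a Class-T Good.
Under article 10: not a Tier IV Good (article 12)? no; and Regulated Transfer (article 8)? yes; and not a Class-T Good (article 1)? yes. So the shipment is not a Primary Good.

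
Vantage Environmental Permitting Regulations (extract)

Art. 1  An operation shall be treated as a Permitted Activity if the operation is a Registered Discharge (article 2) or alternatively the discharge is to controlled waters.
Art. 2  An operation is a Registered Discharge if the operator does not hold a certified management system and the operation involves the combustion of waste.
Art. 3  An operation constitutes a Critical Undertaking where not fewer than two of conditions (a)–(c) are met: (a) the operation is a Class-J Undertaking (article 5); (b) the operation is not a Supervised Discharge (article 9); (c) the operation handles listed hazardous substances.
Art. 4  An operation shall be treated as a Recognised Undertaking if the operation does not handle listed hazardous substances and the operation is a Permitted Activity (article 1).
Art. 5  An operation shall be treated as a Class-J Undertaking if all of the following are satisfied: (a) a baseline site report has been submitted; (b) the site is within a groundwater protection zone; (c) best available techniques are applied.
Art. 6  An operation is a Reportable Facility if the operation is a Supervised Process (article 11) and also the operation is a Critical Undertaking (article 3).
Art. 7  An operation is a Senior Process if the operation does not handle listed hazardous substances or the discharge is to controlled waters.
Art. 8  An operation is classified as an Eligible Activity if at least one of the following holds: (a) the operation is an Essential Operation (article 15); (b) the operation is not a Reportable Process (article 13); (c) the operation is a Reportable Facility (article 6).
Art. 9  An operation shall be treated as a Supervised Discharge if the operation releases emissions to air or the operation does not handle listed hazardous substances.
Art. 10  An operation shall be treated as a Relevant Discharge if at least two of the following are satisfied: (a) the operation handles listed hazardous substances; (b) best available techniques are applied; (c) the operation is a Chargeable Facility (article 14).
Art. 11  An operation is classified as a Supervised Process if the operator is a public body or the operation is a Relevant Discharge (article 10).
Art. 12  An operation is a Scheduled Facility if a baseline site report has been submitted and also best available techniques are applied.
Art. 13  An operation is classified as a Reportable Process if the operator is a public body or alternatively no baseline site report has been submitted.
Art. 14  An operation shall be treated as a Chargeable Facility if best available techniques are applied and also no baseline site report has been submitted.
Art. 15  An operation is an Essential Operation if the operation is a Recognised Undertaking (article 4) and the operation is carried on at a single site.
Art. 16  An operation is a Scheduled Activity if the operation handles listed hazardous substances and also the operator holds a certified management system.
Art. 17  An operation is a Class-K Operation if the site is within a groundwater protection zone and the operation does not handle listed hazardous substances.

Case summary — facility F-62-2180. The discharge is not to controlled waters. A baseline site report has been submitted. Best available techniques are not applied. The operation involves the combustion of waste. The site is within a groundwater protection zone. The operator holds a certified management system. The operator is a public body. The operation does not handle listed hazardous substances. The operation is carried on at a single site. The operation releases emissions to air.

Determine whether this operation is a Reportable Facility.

No

Under article 14: best available techniques are applied? no; and no baseline site report has been submitted? no. So the operation is not a Chargeable Facility.
Under article 10: the operation handles listed hazardous substances? no; best available techniques are applied? no; Chargeable Facility (article 14)? no — 0 of 3 hold (need ≥2) → not satisfied.
Under article 11: the operator is a public body? yes; or Relevant Discharge (article 10)? no. So the operation is a Supervised Process.
Under article 5: a baseline site report has been submitted? yes; and the site is within a groundwater protection zone? yes; and best available techniques are applied? no. So the operation is not a Class-J Undertaking.
Under article 9: the operation releases emissions to air? yes; or the operation does not handle listed hazardous substances? yes. So the operation is a Supervised Discharge.
Under article 3: Class-J Undertaking (article 5)? no; not a Supervised Discharge (article 9)? no; the operation handles listed hazardous substances? no — 0 of 3 hold (need ≥2) → not satisfied.
Under article 6: Supervised Process (article 11)? yes; and Critical Undertaking (article 3)? no. So the operation is not a Reportable Facility.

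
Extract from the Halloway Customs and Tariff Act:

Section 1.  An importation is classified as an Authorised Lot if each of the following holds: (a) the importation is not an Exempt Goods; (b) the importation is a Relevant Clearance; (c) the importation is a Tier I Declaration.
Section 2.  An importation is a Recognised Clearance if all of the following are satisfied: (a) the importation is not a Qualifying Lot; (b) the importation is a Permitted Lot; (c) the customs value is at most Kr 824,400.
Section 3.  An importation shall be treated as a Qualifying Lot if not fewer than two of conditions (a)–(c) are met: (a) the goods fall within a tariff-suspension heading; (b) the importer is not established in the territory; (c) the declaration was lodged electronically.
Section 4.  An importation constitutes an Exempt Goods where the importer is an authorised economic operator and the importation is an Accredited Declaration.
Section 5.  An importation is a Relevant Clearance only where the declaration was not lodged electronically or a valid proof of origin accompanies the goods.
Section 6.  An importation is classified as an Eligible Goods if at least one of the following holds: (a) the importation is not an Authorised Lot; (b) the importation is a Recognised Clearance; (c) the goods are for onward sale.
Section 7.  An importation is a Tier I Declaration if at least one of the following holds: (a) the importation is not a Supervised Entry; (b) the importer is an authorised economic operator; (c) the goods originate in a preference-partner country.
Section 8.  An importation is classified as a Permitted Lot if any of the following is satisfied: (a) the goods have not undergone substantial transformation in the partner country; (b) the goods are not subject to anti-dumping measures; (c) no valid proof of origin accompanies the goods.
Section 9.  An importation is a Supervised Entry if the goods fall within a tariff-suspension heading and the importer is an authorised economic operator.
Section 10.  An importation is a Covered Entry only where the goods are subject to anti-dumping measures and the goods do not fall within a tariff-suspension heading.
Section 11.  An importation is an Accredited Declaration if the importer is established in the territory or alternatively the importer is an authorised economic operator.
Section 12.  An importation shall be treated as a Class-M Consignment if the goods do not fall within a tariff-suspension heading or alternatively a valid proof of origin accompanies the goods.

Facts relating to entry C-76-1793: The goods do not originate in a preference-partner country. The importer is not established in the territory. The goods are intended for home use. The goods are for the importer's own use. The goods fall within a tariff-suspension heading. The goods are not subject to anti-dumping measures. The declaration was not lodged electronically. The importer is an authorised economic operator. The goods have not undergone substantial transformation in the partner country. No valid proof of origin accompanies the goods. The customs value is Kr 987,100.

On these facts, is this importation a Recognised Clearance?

No

section 3 — Qualifying Lot: the goods fall within a tariff-suspension heading? yes; the importer is not established in the territory? yes; the declaration was lodged electronically? no — 2 of 3 hold (need ≥2) → satisfied.
section 8 — Permitted Lot: [the goods have not undergone substantial transformation in the partner country? yes] OR [the goods are not subject to anti-dumping measures? yes] OR [no valid proof of origin accompanies the goods? yes] → satisfied.
section 2 — Recognised Clearance: [not a Qualifying Lot (section 3)? no] AND [Permitted Lot (section 8)? yes] AND [customs value: Kr 987,100 ≤ Kr 824,400? no] → not satisfied.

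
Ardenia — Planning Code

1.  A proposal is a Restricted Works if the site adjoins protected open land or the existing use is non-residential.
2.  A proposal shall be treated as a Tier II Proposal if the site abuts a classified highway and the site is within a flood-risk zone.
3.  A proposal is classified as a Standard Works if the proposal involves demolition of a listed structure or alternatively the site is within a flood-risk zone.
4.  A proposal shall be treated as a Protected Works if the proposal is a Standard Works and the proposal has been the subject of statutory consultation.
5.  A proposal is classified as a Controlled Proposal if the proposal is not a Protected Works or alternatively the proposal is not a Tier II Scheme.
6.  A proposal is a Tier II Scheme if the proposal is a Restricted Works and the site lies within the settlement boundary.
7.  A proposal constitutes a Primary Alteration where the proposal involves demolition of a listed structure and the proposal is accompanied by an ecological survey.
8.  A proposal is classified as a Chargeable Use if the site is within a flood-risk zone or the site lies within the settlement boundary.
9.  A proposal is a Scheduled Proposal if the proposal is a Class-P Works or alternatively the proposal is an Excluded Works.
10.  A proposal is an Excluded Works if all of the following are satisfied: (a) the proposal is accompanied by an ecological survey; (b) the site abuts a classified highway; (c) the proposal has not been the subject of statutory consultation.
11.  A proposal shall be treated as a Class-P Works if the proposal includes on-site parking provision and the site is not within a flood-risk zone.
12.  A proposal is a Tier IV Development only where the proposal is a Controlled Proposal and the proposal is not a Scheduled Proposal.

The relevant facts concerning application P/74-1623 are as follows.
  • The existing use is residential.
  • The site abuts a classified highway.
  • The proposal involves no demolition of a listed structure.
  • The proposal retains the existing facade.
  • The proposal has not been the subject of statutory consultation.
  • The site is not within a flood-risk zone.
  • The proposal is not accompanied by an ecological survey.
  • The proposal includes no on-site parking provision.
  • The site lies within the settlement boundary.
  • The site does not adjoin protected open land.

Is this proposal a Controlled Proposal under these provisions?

Under paragraph 3: the proposal involves demolition of a listed structure? no; or the site is within a flood-risk zone? no. So the proposal is not a Standard Works.
Under paragraph 4: Standard Works (paragraph 3)? no; and the proposal has been the subject of statutory consultation? no. So the proposal is not a Protected Works.
Under paragraph 1: the site adjoins protected open land? no; or the existing use is non-residential? no. So the proposal is not a Restricted Works.
Under paragraph 6: Restricted Works (paragraph 1)? no; and the site lies within the settlement boundary? yes. So the proposal is not a Tier II Scheme.
Under paragraph 5: not a Protected Works (paragraph 4)? yes; or not a Tier II Scheme (paragraph 6)? yes. So the proposal is a Controlled Proposal.

Yes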